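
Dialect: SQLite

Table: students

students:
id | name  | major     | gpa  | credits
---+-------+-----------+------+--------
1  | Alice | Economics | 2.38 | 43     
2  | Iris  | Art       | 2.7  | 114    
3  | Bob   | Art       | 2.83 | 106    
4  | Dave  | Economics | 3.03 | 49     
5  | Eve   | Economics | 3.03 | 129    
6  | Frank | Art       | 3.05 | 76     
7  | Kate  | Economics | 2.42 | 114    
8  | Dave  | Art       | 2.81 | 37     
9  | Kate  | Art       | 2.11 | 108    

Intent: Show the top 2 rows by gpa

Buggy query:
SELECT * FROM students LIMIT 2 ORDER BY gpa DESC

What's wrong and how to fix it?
Bug: LIMIT must come after ORDER BY

Fix: Sort with ORDER BY, then apply LIMIT

Corrected query:
SELECT * FROM students ORDER BY gpa DESC LIMIT 2

Result:
id | name  | major     | gpa  | credits
---+-------+-----------+------+--------
6  | Frank | Art       | 3.05 | 76     
4  | Dave  | Economics | 3.03 | 49     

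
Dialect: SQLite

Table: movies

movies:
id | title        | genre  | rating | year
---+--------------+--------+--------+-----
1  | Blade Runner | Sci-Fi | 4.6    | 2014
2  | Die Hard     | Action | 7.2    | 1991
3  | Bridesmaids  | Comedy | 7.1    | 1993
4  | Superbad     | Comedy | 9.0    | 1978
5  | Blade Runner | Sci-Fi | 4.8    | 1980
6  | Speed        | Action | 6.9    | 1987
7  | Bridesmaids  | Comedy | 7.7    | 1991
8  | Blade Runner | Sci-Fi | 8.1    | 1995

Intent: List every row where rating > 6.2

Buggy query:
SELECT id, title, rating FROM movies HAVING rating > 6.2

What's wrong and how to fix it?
Bug: This is a non-aggregate query (no GROUP BY, no aggregates), so in SQLite the HAVING clause is invalid here; a row-level condition belongs in WHERE

Fix: Replace HAVING with WHERE since the condition applies to individual rows

Corrected query:
SELECT id, title, rating FROM movies WHERE rating > 6.2

Result:
id | title        | rating
---+--------------+-------
2  | Die Hard     | 7.2   
3  | Bridesmaids  | 7.1   
4  | Superbad     | 9     
6  | Speed        | 6.9   
7  | Bridesmaids  | 7.7   
8  | Blade Runner | 8.1   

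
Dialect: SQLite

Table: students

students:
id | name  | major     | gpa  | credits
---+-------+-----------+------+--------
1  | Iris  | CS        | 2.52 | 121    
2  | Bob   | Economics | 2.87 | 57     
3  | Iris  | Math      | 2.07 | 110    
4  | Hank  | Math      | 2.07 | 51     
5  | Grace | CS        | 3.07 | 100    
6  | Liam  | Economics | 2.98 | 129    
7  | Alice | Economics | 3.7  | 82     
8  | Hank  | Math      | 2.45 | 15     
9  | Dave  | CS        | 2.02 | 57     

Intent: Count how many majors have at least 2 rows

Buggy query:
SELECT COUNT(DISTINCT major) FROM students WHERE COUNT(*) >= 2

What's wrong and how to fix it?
Bug: COUNT(*) cannot appear in WHERE; the per-group count doesn't exist yet

Fix: Group first with HAVING COUNT(*) >= 2, then COUNT the resulting groups

Corrected query:
SELECT COUNT(*) FROM (SELECT major FROM students GROUP BY major HAVING COUNT(*) >= 2)

Result:
COUNT(*)
--------
3       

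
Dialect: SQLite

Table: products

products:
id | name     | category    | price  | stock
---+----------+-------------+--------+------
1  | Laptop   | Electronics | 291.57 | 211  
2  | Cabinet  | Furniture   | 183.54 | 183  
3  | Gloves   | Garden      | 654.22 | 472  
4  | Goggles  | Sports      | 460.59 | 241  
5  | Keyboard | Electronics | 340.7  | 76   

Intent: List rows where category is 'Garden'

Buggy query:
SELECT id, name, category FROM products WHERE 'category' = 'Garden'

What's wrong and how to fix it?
Bug: Single quotes denote string literals in SQL; the column name is being compared as a constant string

Fix: Remove the quotes around the column name (or use double quotes for an identifier)

Corrected query:
SELECT id, name, category FROM products WHERE category = 'Garden'

Result:
id | name   | category
---+--------+---------
3  | Gloves | Garden  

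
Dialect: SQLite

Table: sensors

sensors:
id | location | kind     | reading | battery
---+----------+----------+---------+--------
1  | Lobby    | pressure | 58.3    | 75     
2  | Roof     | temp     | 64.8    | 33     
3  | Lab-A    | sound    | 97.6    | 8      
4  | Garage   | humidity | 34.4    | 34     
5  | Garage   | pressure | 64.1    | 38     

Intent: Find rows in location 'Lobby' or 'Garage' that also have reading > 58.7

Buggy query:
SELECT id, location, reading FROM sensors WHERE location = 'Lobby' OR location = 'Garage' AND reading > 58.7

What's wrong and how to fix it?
Bug: Without parentheses, AND is evaluated before OR, so the reading filter only applies to the 'Garage' branch

Fix: Group the OR with parentheses (or use IN), then AND the threshold

Corrected query:
SELECT id, location, reading FROM sensors WHERE (location = 'Lobby' OR location = 'Garage') AND reading > 58.7

Result:
id | location | reading
---+----------+--------
5  | Garage   | 64.1   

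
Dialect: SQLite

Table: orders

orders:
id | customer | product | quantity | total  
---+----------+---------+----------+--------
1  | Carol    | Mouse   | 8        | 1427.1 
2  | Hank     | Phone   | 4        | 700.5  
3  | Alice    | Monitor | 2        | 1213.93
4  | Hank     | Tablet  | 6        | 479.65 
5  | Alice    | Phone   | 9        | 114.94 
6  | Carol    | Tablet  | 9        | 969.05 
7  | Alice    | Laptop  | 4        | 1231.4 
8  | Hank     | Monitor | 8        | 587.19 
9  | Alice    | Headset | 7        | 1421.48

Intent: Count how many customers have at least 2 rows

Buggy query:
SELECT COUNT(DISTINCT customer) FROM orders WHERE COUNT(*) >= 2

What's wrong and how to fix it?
Bug: WHERE filters individual rows, not groups, so a group-level COUNT is invalid there

Fix: Group first with HAVING COUNT(*) >= 2, then COUNT the resulting groups

Corrected query:
SELECT COUNT(*) FROM (SELECT customer FROM orders GROUP BY customer HAVING COUNT(*) >= 2)

Result:
COUNT(*)
--------
3       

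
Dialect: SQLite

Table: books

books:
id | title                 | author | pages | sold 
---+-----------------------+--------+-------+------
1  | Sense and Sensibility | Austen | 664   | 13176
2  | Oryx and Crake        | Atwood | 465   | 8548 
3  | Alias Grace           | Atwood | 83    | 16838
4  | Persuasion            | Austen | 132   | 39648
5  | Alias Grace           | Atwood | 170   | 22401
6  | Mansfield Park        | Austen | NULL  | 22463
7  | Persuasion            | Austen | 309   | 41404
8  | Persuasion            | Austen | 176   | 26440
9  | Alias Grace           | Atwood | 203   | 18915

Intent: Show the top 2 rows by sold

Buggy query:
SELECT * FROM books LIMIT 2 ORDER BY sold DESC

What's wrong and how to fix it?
Bug: LIMIT must come after ORDER BY

Fix: Swap the clauses: ORDER BY first, then LIMIT

Corrected query:
SELECT * FROM books ORDER BY sold DESC LIMIT 2

Result:
id | title      | author | pages | sold 
---+------------+--------+-------+------
7  | Persuasion | Austen | 309   | 41404
4  | Persuasion | Austen | 132   | 39648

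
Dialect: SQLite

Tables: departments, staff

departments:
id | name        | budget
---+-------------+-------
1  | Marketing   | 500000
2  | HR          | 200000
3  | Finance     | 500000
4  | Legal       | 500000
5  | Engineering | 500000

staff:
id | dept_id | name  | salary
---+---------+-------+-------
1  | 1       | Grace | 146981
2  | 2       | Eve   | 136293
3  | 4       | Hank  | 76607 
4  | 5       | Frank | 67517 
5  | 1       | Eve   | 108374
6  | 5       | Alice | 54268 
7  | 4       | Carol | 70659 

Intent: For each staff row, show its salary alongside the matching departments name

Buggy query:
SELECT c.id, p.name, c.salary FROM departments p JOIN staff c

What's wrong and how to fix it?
Bug: JOIN with no ON clause produces a cartesian product; every staff row pairs with every departments row

Fix: Specify the join condition linking the foreign key to the parent id

Corrected query:
SELECT c.id, p.name, c.salary FROM departments p JOIN staff c ON c.dept_id = p.id

Result:
id | name        | salary
---+-------------+-------
1  | Marketing   | 146981
2  | HR          | 136293
3  | Legal       | 76607 
4  | Engineering | 67517 
5  | Marketing   | 108374
6  | Engineering | 54268 
7  | Legal       | 70659 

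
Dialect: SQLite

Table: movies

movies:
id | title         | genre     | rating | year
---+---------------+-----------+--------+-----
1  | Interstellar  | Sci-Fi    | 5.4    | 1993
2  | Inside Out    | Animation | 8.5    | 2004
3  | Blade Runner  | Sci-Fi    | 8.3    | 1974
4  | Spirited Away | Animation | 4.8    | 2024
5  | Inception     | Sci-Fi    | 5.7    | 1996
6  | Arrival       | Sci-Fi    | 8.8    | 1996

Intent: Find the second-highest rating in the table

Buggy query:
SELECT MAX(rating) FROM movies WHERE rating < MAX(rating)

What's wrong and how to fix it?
Bug: The inner MAX is an aggregate inside WHERE, which is not allowed

Fix: Compute the overall MAX in a subquery, then take MAX of rows below it

Corrected query:
SELECT MAX(rating) FROM movies WHERE rating < (SELECT MAX(rating) FROM movies)

Result:
MAX(rating)
-----------
8.5        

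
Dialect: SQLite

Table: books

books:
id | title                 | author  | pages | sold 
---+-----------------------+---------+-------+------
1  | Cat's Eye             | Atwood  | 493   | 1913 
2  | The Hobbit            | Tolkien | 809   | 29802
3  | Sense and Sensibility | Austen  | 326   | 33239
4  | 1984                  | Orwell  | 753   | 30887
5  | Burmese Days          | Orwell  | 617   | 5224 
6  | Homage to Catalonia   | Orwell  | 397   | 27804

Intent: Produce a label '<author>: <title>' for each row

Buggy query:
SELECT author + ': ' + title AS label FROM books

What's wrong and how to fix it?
Bug: '+' is numeric addition; on text columns SQLite converts them to 0 instead of concatenating

Fix: Use the || operator for string concatenation

Corrected query:
SELECT author || ': ' || title AS label FROM books

Result:
label                        
-----------------------------
Atwood: Cat's Eye            
Tolkien: The Hobbit          
Austen: Sense and Sensibility
Orwell: 1984                 
Orwell: Burmese Days         
Orwell: Homage to Catalonia  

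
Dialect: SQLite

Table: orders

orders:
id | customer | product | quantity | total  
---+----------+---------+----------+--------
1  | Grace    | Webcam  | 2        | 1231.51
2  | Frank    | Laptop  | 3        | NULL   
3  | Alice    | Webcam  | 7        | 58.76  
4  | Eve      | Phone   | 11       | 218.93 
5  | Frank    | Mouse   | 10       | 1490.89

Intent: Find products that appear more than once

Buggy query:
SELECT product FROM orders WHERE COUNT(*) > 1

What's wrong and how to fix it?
Bug: COUNT(*) is an aggregate and cannot be used in WHERE

Fix: GROUP BY product, then filter groups with HAVING COUNT(*) > 1

Corrected query:
SELECT product FROM orders GROUP BY product HAVING COUNT(*) > 1

Result:
product
-------
Webcam 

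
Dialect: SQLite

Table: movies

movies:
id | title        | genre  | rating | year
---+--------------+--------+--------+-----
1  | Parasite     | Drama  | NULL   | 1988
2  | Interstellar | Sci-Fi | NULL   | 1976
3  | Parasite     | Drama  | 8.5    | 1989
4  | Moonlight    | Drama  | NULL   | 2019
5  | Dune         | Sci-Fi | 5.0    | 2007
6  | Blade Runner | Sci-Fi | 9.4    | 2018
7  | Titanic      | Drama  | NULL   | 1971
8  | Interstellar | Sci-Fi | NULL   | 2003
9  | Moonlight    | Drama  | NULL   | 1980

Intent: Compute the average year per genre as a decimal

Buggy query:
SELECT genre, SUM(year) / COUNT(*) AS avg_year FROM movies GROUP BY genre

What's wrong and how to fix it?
Bug: Both operands are integers, so '/' performs integer division and truncates

Fix: Cast one side to REAL so the division keeps the fractional part

Corrected query:
SELECT genre, SUM(year) * 1.0 / COUNT(*) AS avg_year FROM movies GROUP BY genre

Result:
genre  | avg_year
-------+---------
Drama  | 1989.4  
Sci-Fi | 2001    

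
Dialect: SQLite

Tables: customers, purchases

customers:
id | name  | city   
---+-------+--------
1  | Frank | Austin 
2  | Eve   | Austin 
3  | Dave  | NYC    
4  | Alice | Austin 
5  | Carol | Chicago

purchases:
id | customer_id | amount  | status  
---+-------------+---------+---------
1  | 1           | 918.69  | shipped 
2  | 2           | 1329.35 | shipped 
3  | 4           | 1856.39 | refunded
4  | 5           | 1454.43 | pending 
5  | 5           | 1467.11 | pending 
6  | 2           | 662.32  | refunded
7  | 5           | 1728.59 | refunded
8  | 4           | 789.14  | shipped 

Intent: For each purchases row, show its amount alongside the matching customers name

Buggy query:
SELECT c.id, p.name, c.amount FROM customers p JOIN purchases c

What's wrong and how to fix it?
Bug: JOIN with no ON clause produces a cartesian product; every purchases row pairs with every customers row

Fix: Add ON c.customer_id = p.id to the JOIN

Corrected query:
SELECT c.id, p.name, c.amount FROM customers p JOIN purchases c ON c.customer_id = p.id

Result:
id | name  | amount 
---+-------+--------
1  | Frank | 918.69 
2  | Eve   | 1329.35
3  | Alice | 1856.39
4  | Carol | 1454.43
5  | Carol | 1467.11
6  | Eve   | 662.32 
7  | Carol | 1728.59
8  | Alice | 789.14 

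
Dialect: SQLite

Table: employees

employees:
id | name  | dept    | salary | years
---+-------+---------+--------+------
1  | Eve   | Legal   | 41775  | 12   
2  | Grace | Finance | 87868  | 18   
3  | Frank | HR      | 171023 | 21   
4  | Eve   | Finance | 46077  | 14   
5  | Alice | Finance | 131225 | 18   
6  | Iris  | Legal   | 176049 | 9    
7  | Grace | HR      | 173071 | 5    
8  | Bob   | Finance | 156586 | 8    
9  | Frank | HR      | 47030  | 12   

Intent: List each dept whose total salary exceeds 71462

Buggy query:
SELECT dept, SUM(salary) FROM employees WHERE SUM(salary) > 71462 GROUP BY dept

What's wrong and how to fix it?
Bug: Aggregate functions cannot appear in a WHERE clause

Fix: Move the aggregate condition to a HAVING clause

Corrected query:
SELECT dept, SUM(salary) FROM employees GROUP BY dept HAVING SUM(salary) > 71462

Result:
dept    | SUM(salary)
--------+------------
Finance | 421756     
HR      | 391124     
Legal   | 217824     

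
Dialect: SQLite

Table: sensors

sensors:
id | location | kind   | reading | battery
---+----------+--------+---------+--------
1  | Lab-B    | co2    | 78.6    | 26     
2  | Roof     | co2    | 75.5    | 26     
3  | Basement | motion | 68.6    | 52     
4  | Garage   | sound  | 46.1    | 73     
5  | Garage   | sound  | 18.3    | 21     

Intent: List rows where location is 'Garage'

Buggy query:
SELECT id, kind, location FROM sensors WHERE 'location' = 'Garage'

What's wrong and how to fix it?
Bug: Single quotes denote string literals in SQL; the column name is being compared as a constant string

Fix: Remove the quotes around the column name (or use double quotes for an identifier)

Corrected query:
SELECT id, kind, location FROM sensors WHERE location = 'Garage'

Result:
id | kind  | location
---+-------+---------
4  | sound | Garage  
5  | sound | Garage  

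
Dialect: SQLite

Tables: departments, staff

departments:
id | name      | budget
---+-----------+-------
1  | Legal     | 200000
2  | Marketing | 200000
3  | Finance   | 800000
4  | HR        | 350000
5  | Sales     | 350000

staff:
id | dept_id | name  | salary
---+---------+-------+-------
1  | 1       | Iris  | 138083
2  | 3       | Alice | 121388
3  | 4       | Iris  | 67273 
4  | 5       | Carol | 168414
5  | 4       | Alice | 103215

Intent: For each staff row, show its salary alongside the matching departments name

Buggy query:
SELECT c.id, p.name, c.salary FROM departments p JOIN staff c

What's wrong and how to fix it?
Bug: JOIN with no ON clause produces a cartesian product; every staff row pairs with every departments row

Fix: Specify the join condition linking the foreign key to the parent id

Corrected query:
SELECT c.id, p.name, c.salary FROM departments p JOIN staff c ON c.dept_id = p.id

Result:
id | name    | salary
---+---------+-------
1  | Legal   | 138083
2  | Finance | 121388
3  | HR      | 67273 
4  | Sales   | 168414
5  | HR      | 103215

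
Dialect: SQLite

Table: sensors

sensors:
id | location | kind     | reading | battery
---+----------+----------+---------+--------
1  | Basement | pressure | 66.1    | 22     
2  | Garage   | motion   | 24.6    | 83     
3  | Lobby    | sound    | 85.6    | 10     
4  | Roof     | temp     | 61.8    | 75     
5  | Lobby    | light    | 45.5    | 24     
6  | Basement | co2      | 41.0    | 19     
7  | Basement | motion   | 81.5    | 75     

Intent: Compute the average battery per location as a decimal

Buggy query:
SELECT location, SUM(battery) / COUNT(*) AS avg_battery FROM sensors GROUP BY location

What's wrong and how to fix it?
Bug: SUM(battery) and COUNT(*) are both integers; the division truncates the fractional part

Fix: Multiply by 1.0 (or CAST to REAL) to force floating-point division

Corrected query:
SELECT location, SUM(battery) * 1.0 / COUNT(*) AS avg_battery FROM sensors GROUP BY location

Result:
location | avg_battery
---------+------------
Basement | 38.666667  
Garage   | 83         
Lobby    | 17         
Roof     | 75         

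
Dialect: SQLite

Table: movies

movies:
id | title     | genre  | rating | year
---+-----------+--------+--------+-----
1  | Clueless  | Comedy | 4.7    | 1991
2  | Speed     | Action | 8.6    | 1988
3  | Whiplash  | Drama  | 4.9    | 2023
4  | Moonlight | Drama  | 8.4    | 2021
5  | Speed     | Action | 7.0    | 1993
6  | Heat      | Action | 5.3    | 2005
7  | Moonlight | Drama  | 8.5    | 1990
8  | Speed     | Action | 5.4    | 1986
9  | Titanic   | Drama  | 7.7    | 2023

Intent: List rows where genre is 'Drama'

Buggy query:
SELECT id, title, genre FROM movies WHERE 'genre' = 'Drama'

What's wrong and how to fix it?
Bug: Single quotes denote string literals in SQL; the column name is being compared as a constant string

Fix: Remove the quotes around the column name (or use double quotes for an identifier)

Corrected query:
SELECT id, title, genre FROM movies WHERE genre = 'Drama'

Result:
id | title     | genre
---+-----------+------
3  | Whiplash  | Drama
4  | Moonlight | Drama
7  | Moonlight | Drama
9  | Titanic   | Drama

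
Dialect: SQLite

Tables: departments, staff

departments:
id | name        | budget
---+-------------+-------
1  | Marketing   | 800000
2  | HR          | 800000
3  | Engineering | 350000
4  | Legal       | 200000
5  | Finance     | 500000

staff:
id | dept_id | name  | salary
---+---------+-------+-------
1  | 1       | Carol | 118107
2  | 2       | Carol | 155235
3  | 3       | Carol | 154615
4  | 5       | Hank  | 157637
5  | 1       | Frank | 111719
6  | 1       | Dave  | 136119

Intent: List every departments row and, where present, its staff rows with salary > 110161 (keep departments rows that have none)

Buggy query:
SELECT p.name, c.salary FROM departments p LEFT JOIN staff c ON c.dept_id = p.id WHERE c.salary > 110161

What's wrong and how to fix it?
Bug: Filtering c.salary in WHERE discards the NULL rows produced by LEFT JOIN, turning it into an inner join

Fix: Put 'c.salary > 110161' in the JOIN's ON clause instead of WHERE

Corrected query:
SELECT p.name, c.salary FROM departments p LEFT JOIN staff c ON c.dept_id = p.id AND c.salary > 110161

Result:
name        | salary
------------+-------
Marketing   | 111719
Marketing   | 118107
Marketing   | 136119
HR          | 155235
Engineering | 154615
Legal       | NULL  
Finance     | 157637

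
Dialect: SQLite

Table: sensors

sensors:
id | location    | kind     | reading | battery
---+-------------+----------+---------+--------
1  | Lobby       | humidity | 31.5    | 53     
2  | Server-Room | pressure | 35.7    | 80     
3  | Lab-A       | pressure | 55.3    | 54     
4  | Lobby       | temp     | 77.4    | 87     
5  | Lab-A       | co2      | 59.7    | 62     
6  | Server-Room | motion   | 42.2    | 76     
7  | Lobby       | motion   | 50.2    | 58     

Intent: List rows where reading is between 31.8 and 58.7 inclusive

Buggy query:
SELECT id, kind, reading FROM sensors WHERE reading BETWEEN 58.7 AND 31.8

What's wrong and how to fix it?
Bug: BETWEEN expects the lower bound first; with 58.7 AND 31.8 the range is empty

Fix: Swap the bounds so the smaller value comes first

Corrected query:
SELECT id, kind, reading FROM sensors WHERE reading BETWEEN 31.8 AND 58.7

Result:
id | kind     | reading
---+----------+--------
2  | pressure | 35.7   
3  | pressure | 55.3   
6  | motion   | 42.2   
7  | motion   | 50.2   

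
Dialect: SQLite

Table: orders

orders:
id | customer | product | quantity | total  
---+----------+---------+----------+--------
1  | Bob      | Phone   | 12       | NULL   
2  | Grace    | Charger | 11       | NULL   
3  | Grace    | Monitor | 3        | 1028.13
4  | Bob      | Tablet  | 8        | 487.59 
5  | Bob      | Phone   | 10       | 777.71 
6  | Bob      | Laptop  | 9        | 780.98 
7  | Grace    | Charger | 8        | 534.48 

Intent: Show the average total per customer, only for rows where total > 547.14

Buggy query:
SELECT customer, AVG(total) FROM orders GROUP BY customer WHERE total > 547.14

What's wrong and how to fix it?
Bug: Row-level WHERE must come before GROUP BY in the clause order

Fix: Place WHERE between FROM and GROUP BY

Corrected query:
SELECT customer, AVG(total) FROM orders WHERE total > 547.14 GROUP BY customer

Result:
customer | AVG(total)
---------+-----------
Bob      | 779.345   
Grace    | 1028.13   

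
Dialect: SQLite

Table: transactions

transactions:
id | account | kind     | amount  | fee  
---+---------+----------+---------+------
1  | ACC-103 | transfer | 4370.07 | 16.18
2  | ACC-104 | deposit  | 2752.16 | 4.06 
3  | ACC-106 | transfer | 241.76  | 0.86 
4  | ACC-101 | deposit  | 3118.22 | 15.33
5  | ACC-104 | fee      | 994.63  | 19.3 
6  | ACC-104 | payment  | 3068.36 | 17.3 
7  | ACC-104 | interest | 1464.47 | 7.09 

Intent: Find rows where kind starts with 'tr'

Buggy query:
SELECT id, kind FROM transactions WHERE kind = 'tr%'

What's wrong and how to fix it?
Bug: '=' compares the literal string including the % character; pattern matching needs LIKE

Fix: Use LIKE for wildcard pattern matching

Corrected query:
SELECT id, kind FROM transactions WHERE kind LIKE 'tr%'

Result:
id | kind    
---+---------
1  | transfer
3  | transfer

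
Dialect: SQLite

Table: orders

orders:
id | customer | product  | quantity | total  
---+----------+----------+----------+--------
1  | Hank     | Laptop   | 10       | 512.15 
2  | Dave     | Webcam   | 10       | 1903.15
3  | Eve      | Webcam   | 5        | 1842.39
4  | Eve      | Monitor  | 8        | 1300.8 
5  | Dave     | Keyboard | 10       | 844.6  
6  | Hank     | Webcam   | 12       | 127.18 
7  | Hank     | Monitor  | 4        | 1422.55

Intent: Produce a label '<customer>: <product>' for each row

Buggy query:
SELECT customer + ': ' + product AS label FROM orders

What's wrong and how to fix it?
Bug: SQLite uses || for string concatenation; + coerces text to numbers (yielding 0)

Fix: Use the || operator for string concatenation

Corrected query:
SELECT customer || ': ' || product AS label FROM orders

Result:
label         
--------------
Hank: Laptop  
Dave: Webcam  
Eve: Webcam   
Eve: Monitor  
Dave: Keyboard
Hank: Webcam  
Hank: Monitor 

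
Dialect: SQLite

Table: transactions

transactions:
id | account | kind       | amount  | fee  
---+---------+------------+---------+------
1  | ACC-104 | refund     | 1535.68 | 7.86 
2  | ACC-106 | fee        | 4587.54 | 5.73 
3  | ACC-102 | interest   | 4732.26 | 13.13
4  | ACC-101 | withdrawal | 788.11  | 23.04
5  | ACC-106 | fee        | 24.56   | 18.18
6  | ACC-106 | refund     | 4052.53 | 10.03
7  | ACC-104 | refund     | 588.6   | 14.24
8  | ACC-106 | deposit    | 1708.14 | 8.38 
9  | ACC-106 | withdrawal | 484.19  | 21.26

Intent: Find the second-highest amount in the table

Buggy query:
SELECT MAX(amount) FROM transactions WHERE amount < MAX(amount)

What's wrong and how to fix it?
Bug: The inner MAX is an aggregate inside WHERE, which is not allowed

Fix: Compute the overall MAX in a subquery, then take MAX of rows below it

Corrected query:
SELECT MAX(amount) FROM transactions WHERE amount < (SELECT MAX(amount) FROM transactions)

Result:
MAX(amount)
-----------
4587.54    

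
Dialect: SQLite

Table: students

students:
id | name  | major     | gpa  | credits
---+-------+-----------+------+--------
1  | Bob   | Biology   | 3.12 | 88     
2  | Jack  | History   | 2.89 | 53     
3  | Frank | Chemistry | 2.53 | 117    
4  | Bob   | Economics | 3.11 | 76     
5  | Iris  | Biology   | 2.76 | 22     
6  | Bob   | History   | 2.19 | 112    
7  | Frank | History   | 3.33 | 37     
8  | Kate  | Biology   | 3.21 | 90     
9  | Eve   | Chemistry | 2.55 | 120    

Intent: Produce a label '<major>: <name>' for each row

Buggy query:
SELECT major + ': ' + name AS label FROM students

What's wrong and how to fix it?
Bug: '+' is numeric addition; on text columns SQLite converts them to 0 instead of concatenating

Fix: Replace + with || to concatenate text

Corrected query:
SELECT major || ': ' || name AS label FROM students

Result:
label           
----------------
Biology: Bob    
History: Jack   
Chemistry: Frank
Economics: Bob  
Biology: Iris   
History: Bob    
History: Frank  
Biology: Kate   
Chemistry: Eve  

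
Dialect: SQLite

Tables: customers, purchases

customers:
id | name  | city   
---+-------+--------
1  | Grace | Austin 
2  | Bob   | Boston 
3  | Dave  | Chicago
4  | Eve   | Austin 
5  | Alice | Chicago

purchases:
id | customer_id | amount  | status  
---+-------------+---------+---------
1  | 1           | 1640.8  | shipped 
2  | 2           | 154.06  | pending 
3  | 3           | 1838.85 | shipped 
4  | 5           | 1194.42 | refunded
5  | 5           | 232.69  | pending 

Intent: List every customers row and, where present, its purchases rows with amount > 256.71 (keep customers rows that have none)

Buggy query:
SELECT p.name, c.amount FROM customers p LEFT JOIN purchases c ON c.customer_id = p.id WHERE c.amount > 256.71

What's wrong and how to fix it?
Bug: Filtering c.amount in WHERE discards the NULL rows produced by LEFT JOIN, turning it into an inner join

Fix: Move the right-table condition into the ON clause so unmatched parents are kept

Corrected query:
SELECT p.name, c.amount FROM customers p LEFT JOIN purchases c ON c.customer_id = p.id AND c.amount > 256.71

Result:
name  | amount 
------+--------
Grace | 1640.8 
Bob   | NULL   
Dave  | 1838.85
Eve   | NULL   
Alice | 1194.42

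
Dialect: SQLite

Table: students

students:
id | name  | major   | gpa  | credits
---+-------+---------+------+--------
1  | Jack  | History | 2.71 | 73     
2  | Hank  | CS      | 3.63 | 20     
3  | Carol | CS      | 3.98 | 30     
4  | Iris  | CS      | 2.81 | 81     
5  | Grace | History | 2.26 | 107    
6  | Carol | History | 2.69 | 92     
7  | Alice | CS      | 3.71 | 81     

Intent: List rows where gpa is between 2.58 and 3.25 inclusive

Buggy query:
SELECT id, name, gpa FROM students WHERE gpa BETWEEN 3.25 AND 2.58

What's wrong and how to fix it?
Bug: The bounds are reversed; BETWEEN a AND b requires a <= b to match anything

Fix: Write BETWEEN 2.58 AND 3.25

Corrected query:
SELECT id, name, gpa FROM students WHERE gpa BETWEEN 2.58 AND 3.25

Result:
id | name  | gpa 
---+-------+-----
1  | Jack  | 2.71
4  | Iris  | 2.81
6  | Carol | 2.69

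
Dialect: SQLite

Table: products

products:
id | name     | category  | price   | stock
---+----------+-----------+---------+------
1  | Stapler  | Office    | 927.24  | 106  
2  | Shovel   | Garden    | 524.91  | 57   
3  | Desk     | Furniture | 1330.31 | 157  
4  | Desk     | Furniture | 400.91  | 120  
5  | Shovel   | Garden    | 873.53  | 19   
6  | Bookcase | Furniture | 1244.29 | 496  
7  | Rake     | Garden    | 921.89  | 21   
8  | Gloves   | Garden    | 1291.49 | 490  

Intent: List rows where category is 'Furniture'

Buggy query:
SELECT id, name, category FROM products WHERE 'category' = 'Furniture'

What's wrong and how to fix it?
Bug: Single quotes denote string literals in SQL; the column name is being compared as a constant string

Fix: Remove the quotes around the column name (or use double quotes for an identifier)

Corrected query:
SELECT id, name, category FROM products WHERE category = 'Furniture'

Result:
id | name     | category 
---+----------+----------
3  | Desk     | Furniture
4  | Desk     | Furniture
6  | Bookcase | Furniture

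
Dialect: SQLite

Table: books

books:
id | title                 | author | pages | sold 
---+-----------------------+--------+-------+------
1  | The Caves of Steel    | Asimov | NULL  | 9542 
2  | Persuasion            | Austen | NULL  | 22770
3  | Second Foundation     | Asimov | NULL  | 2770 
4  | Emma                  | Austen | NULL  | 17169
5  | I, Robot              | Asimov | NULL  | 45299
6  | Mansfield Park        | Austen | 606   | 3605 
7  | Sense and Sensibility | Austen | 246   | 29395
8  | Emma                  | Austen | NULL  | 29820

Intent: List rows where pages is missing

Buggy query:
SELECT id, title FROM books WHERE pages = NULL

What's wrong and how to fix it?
Bug: '= NULL' is always unknown in SQL three-valued logic, so no rows match

Fix: Use IS NULL to test for NULL

Corrected query:
SELECT id, title FROM books WHERE pages IS NULL

Result:
id | title             
---+-------------------
1  | The Caves of Steel
2  | Persuasion        
3  | Second Foundation 
4  | Emma              
5  | I, Robot          
8  | Emma              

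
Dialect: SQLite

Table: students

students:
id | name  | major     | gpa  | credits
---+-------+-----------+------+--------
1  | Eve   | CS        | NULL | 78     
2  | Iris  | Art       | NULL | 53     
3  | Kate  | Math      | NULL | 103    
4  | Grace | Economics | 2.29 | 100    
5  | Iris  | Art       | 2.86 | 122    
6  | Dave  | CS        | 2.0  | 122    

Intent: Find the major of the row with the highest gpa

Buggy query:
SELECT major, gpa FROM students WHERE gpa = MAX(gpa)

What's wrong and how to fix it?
Bug: WHERE is evaluated per row; an aggregate over the whole table isn't defined there

Fix: Wrap MAX in a scalar subquery so WHERE compares against a single value

Corrected query:
SELECT major, gpa FROM students WHERE gpa = (SELECT MAX(gpa) FROM students)

Result:
major | gpa 
------+-----
Art   | 2.86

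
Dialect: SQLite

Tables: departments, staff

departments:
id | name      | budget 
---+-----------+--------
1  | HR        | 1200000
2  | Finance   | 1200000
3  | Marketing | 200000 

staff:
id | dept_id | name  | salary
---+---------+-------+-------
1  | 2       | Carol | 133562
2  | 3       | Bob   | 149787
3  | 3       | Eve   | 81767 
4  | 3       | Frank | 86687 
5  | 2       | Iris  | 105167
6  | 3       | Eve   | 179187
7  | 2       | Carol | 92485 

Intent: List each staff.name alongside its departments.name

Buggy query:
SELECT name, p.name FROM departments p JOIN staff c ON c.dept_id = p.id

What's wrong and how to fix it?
Bug: Both tables have a 'name' column; the unqualified reference is ambiguous

Fix: Prefix ambiguous columns with the table alias

Corrected query:
SELECT c.name, p.name FROM departments p JOIN staff c ON c.dept_id = p.id

Result:
name  | name     
------+----------
Carol | Finance  
Bob   | Marketing
Eve   | Marketing
Frank | Marketing
Iris  | Finance  
Eve   | Marketing
Carol | Finance  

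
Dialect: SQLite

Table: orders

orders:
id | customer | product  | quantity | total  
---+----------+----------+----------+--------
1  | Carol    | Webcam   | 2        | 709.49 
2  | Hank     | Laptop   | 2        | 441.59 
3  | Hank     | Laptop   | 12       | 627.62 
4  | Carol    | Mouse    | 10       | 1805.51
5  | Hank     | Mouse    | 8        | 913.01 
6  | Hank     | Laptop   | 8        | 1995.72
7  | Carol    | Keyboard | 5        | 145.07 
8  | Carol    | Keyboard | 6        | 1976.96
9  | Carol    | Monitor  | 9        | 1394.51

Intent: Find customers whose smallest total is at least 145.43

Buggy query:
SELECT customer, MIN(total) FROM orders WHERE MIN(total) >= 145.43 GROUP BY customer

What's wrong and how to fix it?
Bug: MIN() in WHERE is a misuse of aggregate

Fix: Replace WHERE with HAVING after the GROUP BY

Corrected query:
SELECT customer, MIN(total) FROM orders GROUP BY customer HAVING MIN(total) >= 145.43

Result:
customer | MIN(total)
---------+-----------
Hank     | 441.59    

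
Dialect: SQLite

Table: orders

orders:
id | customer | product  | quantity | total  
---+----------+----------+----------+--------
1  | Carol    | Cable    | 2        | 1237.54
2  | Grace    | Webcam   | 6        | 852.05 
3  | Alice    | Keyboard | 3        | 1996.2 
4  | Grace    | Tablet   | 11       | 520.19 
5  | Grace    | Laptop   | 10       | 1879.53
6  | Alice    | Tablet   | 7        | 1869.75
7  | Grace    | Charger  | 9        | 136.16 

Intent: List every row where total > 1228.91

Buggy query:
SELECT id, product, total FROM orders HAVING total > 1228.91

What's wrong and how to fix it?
Bug: HAVING filters the output of aggregation, but this query has no GROUP BY and no aggregate functions, so SQLite rejects it (HAVING clause on a non-aggregate query); the condition here is per row

Fix: Replace HAVING with WHERE since the condition applies to individual rows

Corrected query:
SELECT id, product, total FROM orders WHERE total > 1228.91

Result:
id | product  | total  
---+----------+--------
1  | Cable    | 1237.54
3  | Keyboard | 1996.2 
5  | Laptop   | 1879.53
6  | Tablet   | 1869.75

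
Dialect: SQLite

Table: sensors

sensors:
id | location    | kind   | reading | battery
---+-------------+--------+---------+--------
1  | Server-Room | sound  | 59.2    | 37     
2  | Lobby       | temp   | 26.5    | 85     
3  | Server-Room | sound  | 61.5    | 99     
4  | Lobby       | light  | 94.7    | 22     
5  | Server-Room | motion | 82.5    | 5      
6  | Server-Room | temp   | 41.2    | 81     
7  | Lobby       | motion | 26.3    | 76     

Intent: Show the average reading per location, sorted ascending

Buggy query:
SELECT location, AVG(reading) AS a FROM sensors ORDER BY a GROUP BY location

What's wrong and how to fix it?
Bug: ORDER BY appears before GROUP BY; SQL clause order requires GROUP BY first

Fix: Reorder: SELECT … FROM … GROUP BY … ORDER BY …

Corrected query:
SELECT location, AVG(reading) AS a FROM sensors GROUP BY location ORDER BY a

Result:
location    | a        
------------+----------
Lobby       | 49.166667
Server-Room | 61.1     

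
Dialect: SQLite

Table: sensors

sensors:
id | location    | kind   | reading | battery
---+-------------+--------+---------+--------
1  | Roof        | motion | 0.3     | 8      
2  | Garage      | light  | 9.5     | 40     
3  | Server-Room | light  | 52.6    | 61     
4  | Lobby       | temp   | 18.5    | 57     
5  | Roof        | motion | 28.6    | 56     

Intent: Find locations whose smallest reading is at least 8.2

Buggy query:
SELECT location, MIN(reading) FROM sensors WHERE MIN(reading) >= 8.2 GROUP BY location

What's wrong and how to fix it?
Bug: MIN() in WHERE is a misuse of aggregate

Fix: Use HAVING for the per-group MIN condition

Corrected query:
SELECT location, MIN(reading) FROM sensors GROUP BY location HAVING MIN(reading) >= 8.2

Result:
location    | MIN(reading)
------------+-------------
Garage      | 9.5         
Lobby       | 18.5        
Server-Room | 52.6        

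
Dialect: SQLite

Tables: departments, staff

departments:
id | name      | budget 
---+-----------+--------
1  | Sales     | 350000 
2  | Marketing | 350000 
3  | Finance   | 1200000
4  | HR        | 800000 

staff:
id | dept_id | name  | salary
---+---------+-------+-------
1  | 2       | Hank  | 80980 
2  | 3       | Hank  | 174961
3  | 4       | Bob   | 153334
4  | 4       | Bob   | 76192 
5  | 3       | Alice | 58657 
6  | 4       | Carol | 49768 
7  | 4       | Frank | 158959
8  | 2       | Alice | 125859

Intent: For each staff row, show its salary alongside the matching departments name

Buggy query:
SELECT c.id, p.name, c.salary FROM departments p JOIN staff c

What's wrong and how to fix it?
Bug: Missing join condition: each staff row is matched to all departments rows instead of just its own

Fix: Specify the join condition linking the foreign key to the parent id

Corrected query:
SELECT c.id, p.name, c.salary FROM departments p JOIN staff c ON c.dept_id = p.id

Result:
id | name      | salary
---+-----------+-------
1  | Marketing | 80980 
2  | Finance   | 174961
3  | HR        | 153334
4  | HR        | 76192 
5  | Finance   | 58657 
6  | HR        | 49768 
7  | HR        | 158959
8  | Marketing | 125859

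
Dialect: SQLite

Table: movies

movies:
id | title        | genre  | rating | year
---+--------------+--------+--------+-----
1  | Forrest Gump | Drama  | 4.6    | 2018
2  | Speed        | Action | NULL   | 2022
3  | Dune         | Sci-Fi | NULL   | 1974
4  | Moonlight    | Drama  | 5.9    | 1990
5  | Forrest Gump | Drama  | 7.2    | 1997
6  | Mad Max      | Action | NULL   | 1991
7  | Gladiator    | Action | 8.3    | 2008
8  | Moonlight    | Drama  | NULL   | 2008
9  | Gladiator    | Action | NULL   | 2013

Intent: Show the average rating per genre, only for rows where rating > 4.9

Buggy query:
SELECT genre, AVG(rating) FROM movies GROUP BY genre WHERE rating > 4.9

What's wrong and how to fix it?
Bug: WHERE cannot follow GROUP BY

Fix: Move the WHERE clause before GROUP BY

Corrected query:
SELECT genre, AVG(rating) FROM movies WHERE rating > 4.9 GROUP BY genre

Result:
genre  | AVG(rating)
-------+------------
Action | 8.3        
Drama  | 6.55       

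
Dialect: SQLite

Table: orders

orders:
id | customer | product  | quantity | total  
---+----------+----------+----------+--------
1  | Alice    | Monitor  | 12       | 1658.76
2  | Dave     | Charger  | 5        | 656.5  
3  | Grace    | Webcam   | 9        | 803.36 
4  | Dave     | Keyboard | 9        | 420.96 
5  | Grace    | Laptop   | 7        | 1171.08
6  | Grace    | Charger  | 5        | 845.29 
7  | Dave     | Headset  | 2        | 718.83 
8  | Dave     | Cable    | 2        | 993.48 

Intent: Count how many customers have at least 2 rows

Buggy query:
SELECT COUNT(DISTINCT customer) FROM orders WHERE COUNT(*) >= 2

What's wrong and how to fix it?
Bug: WHERE filters individual rows, not groups, so a group-level COUNT is invalid there

Fix: Use a subquery that GROUPs and filters with HAVING, then count its rows

Corrected query:
SELECT COUNT(*) FROM (SELECT customer FROM orders GROUP BY customer HAVING COUNT(*) >= 2)

Result:
COUNT(*)
--------
2       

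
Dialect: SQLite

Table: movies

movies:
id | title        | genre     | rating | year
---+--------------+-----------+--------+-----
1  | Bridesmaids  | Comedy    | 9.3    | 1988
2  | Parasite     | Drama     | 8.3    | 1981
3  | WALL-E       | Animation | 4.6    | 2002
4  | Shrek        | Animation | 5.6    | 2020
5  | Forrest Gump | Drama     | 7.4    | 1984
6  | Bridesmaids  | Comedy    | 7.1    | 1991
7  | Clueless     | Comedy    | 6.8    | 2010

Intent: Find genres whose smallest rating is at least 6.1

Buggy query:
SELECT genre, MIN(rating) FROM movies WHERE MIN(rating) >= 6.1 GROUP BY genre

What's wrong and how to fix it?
Bug: Aggregates like MIN are computed per group after WHERE runs

Fix: Replace WHERE with HAVING after the GROUP BY

Corrected query:
SELECT genre, MIN(rating) FROM movies GROUP BY genre HAVING MIN(rating) >= 6.1

Result:
genre  | MIN(rating)
-------+------------
Comedy | 6.8        
Drama  | 7.4        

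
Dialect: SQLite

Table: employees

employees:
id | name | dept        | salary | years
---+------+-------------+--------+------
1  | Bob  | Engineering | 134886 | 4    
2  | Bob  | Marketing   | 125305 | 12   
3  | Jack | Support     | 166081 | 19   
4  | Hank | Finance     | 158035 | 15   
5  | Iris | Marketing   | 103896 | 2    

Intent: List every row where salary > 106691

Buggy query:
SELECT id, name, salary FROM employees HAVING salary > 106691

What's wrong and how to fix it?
Bug: HAVING filters the output of aggregation, but this query has no GROUP BY and no aggregate functions, so SQLite rejects it (HAVING clause on a non-aggregate query); the condition here is per row

Fix: Use WHERE for row-level filtering

Corrected query:
SELECT id, name, salary FROM employees WHERE salary > 106691

Result:
id | name | salary
---+------+-------
1  | Bob  | 134886
2  | Bob  | 125305
3  | Jack | 166081
4  | Hank | 158035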